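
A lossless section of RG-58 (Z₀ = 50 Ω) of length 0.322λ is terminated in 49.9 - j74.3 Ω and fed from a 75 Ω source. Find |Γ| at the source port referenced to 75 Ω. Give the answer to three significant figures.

|Γ| ≈ 0.592

βl = 2π × 0.322 = 116°
tan(βl) = -2.06
Z_in = Z_0·(Z_L + jZ_0·tanβl)/(Z_0 + jZ_L·tanβl) = 30.9 + j55.3 Ω
Γ_s = (Z_in − Z_s)/(Z_in + Z_s) = (-44.1 + j55.3)/(106 + j55.3), |Γ_s| = 0.592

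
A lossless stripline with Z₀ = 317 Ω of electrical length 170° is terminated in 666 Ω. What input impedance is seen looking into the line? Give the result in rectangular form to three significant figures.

tan(βl) = tan(170°) = -0.176
Z_in = Z_0·(Z_L + jZ_0·tanβl)/(Z_0 + jZ_L·tanβl)
     = 317·(666 − j55.9)/(317 − j117)

Z_in ≈ 604 + j168 Ω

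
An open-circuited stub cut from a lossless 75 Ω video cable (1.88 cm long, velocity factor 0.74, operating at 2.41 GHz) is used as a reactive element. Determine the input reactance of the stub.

λ = v/f = 0.74·c / 2.41 GHz = 0.0921 m
βl = 2π·l/λ = 2π × 0.204 = 73.5°
tan(βl) = 3.37
For an open-circuited stub, Z_in = −jZ_0·cot(βl) = −jZ_0/tan(βl)

X_in ≈ -22.3 Ω (capacitive)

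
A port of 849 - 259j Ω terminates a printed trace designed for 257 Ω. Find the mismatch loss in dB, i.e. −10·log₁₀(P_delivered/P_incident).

Γ = (592 − j259)/(1106 − j259), |Γ| = 0.569
|Γ|² = 0.324, so P_del/P_inc = 1 − |Γ|² = 0.676
ML = −10·log₁₀(1 − |Γ|²)

mismatch loss ≈ 1.7 dB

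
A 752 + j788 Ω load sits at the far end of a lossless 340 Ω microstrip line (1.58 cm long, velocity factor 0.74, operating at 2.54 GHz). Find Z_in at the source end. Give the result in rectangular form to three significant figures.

λ = v/f = 0.74·c / 2.54 GHz = 0.0874 m
βl = 2π·l/λ = 2π × 0.181 = 65.1°
tan(βl) = tan(65.1°) = 2.15
Z_in = Z_0·(Z_L + jZ_0·tanβl)/(Z_0 + jZ_L·tanβl)
     = 340·(752 + j1520)/(-1360 + j1620)

Z_in ≈ 110 − j250 Ω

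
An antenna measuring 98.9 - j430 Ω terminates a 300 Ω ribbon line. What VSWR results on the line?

Γ = (Z_L − Z_0)/(Z_L + Z_0) = (-201.1 − j430)/(398.9 − j430)
|Γ| = 475/587 = 0.809
VSWR = (1 + |Γ|)/(1 − |Γ|) = 1.81/0.191

VSWR ≈ 9.49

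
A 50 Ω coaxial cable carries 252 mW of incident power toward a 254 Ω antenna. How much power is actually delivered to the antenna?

P_delivered ≈ 139 mW

Γ = (254 − 50)/(254 + 50) = 0.671
|Γ|² = 0.45
P_refl = |Γ|²·P_inc = 113 mW, P_del = (1 − |Γ|²)·P_inc = 139 mW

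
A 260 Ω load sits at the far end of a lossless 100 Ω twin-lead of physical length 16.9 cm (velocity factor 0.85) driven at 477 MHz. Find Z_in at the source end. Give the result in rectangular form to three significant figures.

Z_in ≈ 44.7 + j36.5 Ω

λ = v/f = 0.85·c / 477 MHz = 0.535 m
βl = 2π·l/λ = 2π × 0.316 = 114°
tan(βl) = tan(114°) = -2.27
Z_in = Z_0·(Z_L + jZ_0·tanβl)/(Z_0 + jZ_L·tanβl)
     = 100·(260 − j227)/(100 − j589)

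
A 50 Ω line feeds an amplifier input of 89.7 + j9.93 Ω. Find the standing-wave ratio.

Γ = (Z_L − Z_0)/(Z_L + Z_0) = (39.7 + j9.93)/(139.7 + j9.93)
|Γ| = 40.9/140 = 0.292
VSWR = (1 + |Γ|)/(1 − |Γ|) = 1.29/0.708

VSWR ≈ 1.83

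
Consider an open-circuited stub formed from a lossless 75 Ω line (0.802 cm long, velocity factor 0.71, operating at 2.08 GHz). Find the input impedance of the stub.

Z_in ≈ −j140 Ω

λ = v/f = 0.71·c / 2.08 GHz = 0.102 m
βl = 2π·l/λ = 2π × 0.0783 = 28.2°
tan(βl) = 0.536
For an open-circuited stub, Z_in = −jZ_0·cot(βl) = −jZ_0/tan(βl)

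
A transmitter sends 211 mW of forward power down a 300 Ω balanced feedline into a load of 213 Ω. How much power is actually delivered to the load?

Γ = (213 − 300)/(213 + 300) = -0.17
|Γ|² = 0.0288
P_refl = |Γ|²·P_inc = 6.07 mW, P_del = (1 − |Γ|²)·P_inc = 205 mW

P_delivered ≈ 205 mW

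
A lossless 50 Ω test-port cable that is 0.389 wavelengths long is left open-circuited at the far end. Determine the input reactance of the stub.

X_in ≈ 59.7 Ω (inductive)

βl = 2π × 0.389 = 140°
tan(βl) = -0.838
For an open-circuited stub, Z_in = −jZ_0·cot(βl) = −jZ_0/tan(βl)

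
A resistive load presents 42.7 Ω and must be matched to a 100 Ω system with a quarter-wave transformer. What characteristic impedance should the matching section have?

Z_qwt ≈ 65.3 Ω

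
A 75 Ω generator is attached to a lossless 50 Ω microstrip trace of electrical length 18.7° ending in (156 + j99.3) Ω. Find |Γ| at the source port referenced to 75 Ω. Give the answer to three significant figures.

|Γ| ≈ 0.513

tan(βl) = 0.338
Z_in = Z_0·(Z_L + jZ_0·tanβl)/(Z_0 + jZ_L·tanβl) = 142 − j104 Ω
Γ_s = (Z_in − Z_s)/(Z_in + Z_s) = (67.2 − j104)/(217 − j104), |Γ_s| = 0.513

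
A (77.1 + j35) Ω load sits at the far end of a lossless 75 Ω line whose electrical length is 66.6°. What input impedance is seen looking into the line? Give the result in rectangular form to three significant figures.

tan(βl) = tan(66.6°) = 2.31
Z_in = Z_0·(Z_L + jZ_0·tanβl)/(Z_0 + jZ_L·tanβl)
     = 75·(77.1 + j208)/(-5.88 + j178)

Z_in ≈ 86.5 − j35.3 Ω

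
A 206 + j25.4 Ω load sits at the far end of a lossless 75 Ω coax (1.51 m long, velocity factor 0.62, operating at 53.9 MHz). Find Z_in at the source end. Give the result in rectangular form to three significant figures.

λ = v/f = 0.62·c / 53.9 MHz = 3.45 m
βl = 2π·l/λ = 2π × 0.438 = 158°
tan(βl) = tan(158°) = -0.414
Z_in = Z_0·(Z_L + jZ_0·tanβl)/(Z_0 + jZ_L·tanβl)
     = 75·(206 − j5.62)/(85.5 − j85.2)

Z_in ≈ 93.1 + j87.9 Ω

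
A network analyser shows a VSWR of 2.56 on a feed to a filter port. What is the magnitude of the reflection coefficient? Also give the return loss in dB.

|Γ| = (S − 1)/(S + 1) = (2.56 − 1)/(2.56 + 1) = 1.56/3.56
RL = −20·log₁₀|Γ| = −20·log₁₀(0.438)

|Γ| ≈ 0.438; return loss ≈ 7.17 dB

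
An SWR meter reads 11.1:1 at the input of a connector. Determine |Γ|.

|Γ| = (S − 1)/(S + 1) = (11.1 − 1)/(11.1 + 1) = 10.1/12.1

|Γ| ≈ 0.835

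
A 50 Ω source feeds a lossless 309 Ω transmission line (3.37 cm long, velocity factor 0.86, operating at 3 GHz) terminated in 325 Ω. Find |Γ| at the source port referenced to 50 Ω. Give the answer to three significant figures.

|Γ| ≈ 0.724

λ = v/f = 0.86·c / 3 GHz = 0.086 m
βl = 2π·l/λ = 2π × 0.392 = 141°
tan(βl) = -0.808
Z_in = Z_0·(Z_L + jZ_0·tanβl)/(Z_0 + jZ_L·tanβl) = 312 + j15.4 Ω
Γ_s = (Z_in − Z_s)/(Z_in + Z_s) = (262 + j15.4)/(362 + j15.4), |Γ_s| = 0.724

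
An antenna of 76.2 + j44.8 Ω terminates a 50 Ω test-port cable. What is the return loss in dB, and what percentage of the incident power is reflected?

RL ≈ 8.23 dB; 15% of incident power reflected

Γ = (26.2 + j44.8)/(126.2 + j44.8), |Γ| = 0.388
RL = −20·log₁₀(0.388) = 8.23 dB
P_refl/P_inc = |Γ|² = 0.15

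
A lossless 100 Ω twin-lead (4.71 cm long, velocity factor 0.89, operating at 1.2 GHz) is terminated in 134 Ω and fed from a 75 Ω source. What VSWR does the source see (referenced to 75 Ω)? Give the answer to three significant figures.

VSWR ≈ 1.15

λ = v/f = 0.89·c / 1.2 GHz = 0.223 m
βl = 2π·l/λ = 2π × 0.212 = 76.2°
tan(βl) = 4.07
Z_in = Z_0·(Z_L + jZ_0·tanβl)/(Z_0 + jZ_L·tanβl) = 76.6 − j10.5 Ω
Γ_s = (Z_in − Z_s)/(Z_in + Z_s) = (1.56 − j10.5)/(152 − j10.5), |Γ_s| = 0.07
VSWR = (1 + |Γ_s|)/(1 − |Γ_s|)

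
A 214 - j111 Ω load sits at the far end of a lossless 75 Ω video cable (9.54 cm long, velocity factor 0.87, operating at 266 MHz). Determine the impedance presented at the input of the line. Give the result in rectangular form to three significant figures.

λ = v/f = 0.87·c / 266 MHz = 0.981 m
βl = 2π·l/λ = 2π × 0.0972 = 35°
tan(βl) = tan(35°) = 0.7
Z_in = Z_0·(Z_L + jZ_0·tanβl)/(Z_0 + jZ_L·tanβl)
     = 75·(214 − j58.5)/(153 + j150)

Z_in ≈ 39.2 − j67.2 Ω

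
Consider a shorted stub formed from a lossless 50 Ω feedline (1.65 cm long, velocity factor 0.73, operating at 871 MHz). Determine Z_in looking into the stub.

λ = v/f = 0.73·c / 871 MHz = 0.251 m
βl = 2π·l/λ = 2π × 0.0656 = 23.6°
tan(βl) = 0.437
For a shorted stub, Z_in = jZ_0·tan(βl)

Z_in ≈ +j21.9 Ω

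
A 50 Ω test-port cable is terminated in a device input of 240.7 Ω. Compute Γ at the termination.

Γ = (Z_L − Z_0)/(Z_L + Z_0) = (240.7 − 50)/(240.7 + 50) = 190.7/290.7

Γ = 0.656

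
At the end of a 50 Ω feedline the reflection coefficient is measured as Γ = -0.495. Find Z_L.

Z_L ≈ 16.9 Ω

Z_L = Z_0·(1 + Γ)/(1 − Γ) = 50·(0.505)/(1.5)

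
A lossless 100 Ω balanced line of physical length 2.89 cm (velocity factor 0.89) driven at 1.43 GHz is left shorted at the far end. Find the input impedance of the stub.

Z_in ≈ +j147 Ω

λ = v/f = 0.89·c / 1.43 GHz = 0.187 m
βl = 2π·l/λ = 2π × 0.155 = 55.7°
tan(βl) = 1.47
For a shorted stub, Z_in = jZ_0·tan(βl)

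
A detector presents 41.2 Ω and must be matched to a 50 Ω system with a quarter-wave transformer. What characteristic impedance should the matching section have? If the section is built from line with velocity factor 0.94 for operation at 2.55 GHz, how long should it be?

Z_qwt ≈ 45.4 Ω; length ≈ 2.76 cm

Z_qwt = √(Z_0·R_L) = √(50 × 41.2) = √2060
λ = 0.94·c/f = 0.111 m, so l = λ/4 = 0.0276 m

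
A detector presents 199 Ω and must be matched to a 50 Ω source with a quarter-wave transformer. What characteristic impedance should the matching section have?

Z_qwt ≈ 99.7 Ω

Z_qwt = √(Z_0·R_L) = √(50 × 199) = √9950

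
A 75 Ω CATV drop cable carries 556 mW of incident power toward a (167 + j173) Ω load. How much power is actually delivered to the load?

|Γ| = |(92 + j173)/(242 + j173)| = 0.659
|Γ|² = 0.434
P_refl = |Γ|²·P_inc = 241 mW, P_del = (1 − |Γ|²)·P_inc = 315 mW

P_delivered ≈ 315 mW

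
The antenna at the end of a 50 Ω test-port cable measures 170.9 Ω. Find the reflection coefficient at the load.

Γ = (Z_L − Z_0)/(Z_L + Z_0) = (170.9 − 50)/(170.9 + 50) = 120.9/220.9

Γ = 0.547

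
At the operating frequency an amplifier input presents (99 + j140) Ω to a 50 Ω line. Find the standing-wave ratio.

VSWR ≈ 6.29

Γ = (Z_L − Z_0)/(Z_L + Z_0) = (49 + j140)/(149 + j140)
|Γ| = 148/204 = 0.725
VSWR = (1 + |Γ|)/(1 − |Γ|) = 1.73/0.275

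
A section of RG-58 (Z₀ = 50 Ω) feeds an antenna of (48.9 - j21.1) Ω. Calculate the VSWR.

VSWR ≈ 1.53

Γ = (Z_L − Z_0)/(Z_L + Z_0) = (-1.1 − j21.1)/(98.9 − j21.1)
|Γ| = 21.1/101 = 0.209
VSWR = (1 + |Γ|)/(1 − |Γ|) = 1.21/0.791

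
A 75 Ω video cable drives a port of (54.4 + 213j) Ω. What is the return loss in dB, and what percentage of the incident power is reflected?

RL ≈ 1.32 dB; 73.7% of incident power reflected

Γ = (-20.6 + j213)/(129.4 + j213), |Γ| = 0.859
RL = −20·log₁₀(0.859) = 1.32 dB
P_refl/P_inc = |Γ|² = 0.737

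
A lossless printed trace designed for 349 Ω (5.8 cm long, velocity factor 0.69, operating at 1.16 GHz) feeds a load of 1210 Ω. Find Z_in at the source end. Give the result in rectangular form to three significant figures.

λ = v/f = 0.69·c / 1.16 GHz = 0.178 m
βl = 2π·l/λ = 2π × 0.325 = 117°
tan(βl) = tan(117°) = -1.96
Z_in = Z_0·(Z_L + jZ_0·tanβl)/(Z_0 + jZ_L·tanβl)
     = 349·(1210 − j685)/(349 − j2370)

Z_in ≈ 124 + j160 Ω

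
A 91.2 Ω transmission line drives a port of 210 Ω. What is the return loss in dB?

Γ = (210 − 91.2)/(210 + 91.2) = 0.394
RL = −20·log₁₀|Γ| = −20·log₁₀(0.394)

RL ≈ 8.08 dB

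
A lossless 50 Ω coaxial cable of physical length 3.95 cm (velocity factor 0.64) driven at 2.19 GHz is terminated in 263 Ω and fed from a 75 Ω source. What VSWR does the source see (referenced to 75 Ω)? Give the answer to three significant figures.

λ = v/f = 0.64·c / 2.19 GHz = 0.0877 m
βl = 2π·l/λ = 2π × 0.451 = 162°
tan(βl) = -0.321
Z_in = Z_0·(Z_L + jZ_0·tanβl)/(Z_0 + jZ_L·tanβl) = 75.3 + j111 Ω
Γ_s = (Z_in − Z_s)/(Z_in + Z_s) = (0.295 + j111)/(150 + j111), |Γ_s| = 0.595
VSWR = (1 + |Γ_s|)/(1 − |Γ_s|)

VSWR ≈ 3.93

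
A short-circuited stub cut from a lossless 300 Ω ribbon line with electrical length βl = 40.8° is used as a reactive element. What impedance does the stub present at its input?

Z_in ≈ +j259 Ω

tan(βl) = 0.863
For a short-circuited stub, Z_in = jZ_0·tan(βl)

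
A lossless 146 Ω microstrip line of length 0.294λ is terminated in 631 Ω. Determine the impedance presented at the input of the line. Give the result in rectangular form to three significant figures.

βl = 2π × 0.294 = 106°
tan(βl) = tan(106°) = -3.52
Z_in = Z_0·(Z_L + jZ_0·tanβl)/(Z_0 + jZ_L·tanβl)
     = 146·(631 − j515)/(146 − j2220)

Z_in ≈ 36.3 + j39 Ω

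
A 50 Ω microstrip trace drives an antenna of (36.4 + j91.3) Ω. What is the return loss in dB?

Γ = (-13.6 + j91.3)/(86.4 + j91.3), |Γ| = 0.734
RL = −20·log₁₀|Γ| = −20·log₁₀(0.734)

RL ≈ 2.68 dB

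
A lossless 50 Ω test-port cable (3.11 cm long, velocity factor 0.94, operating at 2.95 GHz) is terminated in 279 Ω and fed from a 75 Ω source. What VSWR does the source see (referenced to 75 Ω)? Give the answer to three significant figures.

λ = v/f = 0.94·c / 2.95 GHz = 0.0956 m
βl = 2π·l/λ = 2π × 0.325 = 117°
tan(βl) = -1.95
Z_in = Z_0·(Z_L + jZ_0·tanβl)/(Z_0 + jZ_L·tanβl) = 11.2 + j24.6 Ω
Γ_s = (Z_in − Z_s)/(Z_in + Z_s) = (-63.8 + j24.6)/(86.2 + j24.6), |Γ_s| = 0.762
VSWR = (1 + |Γ_s|)/(1 − |Γ_s|)

VSWR ≈ 7.42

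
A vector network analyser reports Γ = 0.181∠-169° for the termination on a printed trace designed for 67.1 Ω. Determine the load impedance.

Z_L ≈ 46.8 − j3.34 Ω

Z_L = Z_0·(1 + Γ)/(1 − Γ) = 67.1·(0.822 − j0.0345)/(1.18 + j0.0345)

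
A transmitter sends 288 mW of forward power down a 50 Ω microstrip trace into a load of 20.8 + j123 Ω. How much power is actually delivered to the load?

|Γ| = |(-29.2 + j123)/(70.8 + j123)| = 0.891
|Γ|² = 0.793
P_refl = |Γ|²·P_inc = 229 mW, P_del = (1 − |Γ|²)·P_inc = 59.5 mW

P_delivered ≈ 59.5 mW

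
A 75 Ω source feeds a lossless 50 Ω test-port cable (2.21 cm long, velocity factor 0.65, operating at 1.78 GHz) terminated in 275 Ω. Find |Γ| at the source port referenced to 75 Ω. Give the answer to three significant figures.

λ = v/f = 0.65·c / 1.78 GHz = 0.11 m
βl = 2π·l/λ = 2π × 0.202 = 72.6°
tan(βl) = 3.2
Z_in = Z_0·(Z_L + jZ_0·tanβl)/(Z_0 + jZ_L·tanβl) = 9.95 − j15.1 Ω
Γ_s = (Z_in − Z_s)/(Z_in + Z_s) = (-65.1 − j15.1)/(84.9 − j15.1), |Γ_s| = 0.774

|Γ| ≈ 0.774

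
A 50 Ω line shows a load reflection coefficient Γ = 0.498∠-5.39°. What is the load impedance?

Z_L ≈ 147 − j18.2 Ω

Z_L = Z_0·(1 + Γ)/(1 − Γ) = 50·(1.5 − j0.0468)/(0.504 + j0.0468)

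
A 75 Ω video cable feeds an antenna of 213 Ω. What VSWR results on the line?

VSWR ≈ 2.84

Γ = (213 − 75)/(213 + 75) = 0.479
VSWR = (1 + 0.479)/(1 − 0.479)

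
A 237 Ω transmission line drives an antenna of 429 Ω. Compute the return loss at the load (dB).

Γ = (429 − 237)/(429 + 237) = 0.288
RL = −20·log₁₀|Γ| = −20·log₁₀(0.288)

RL ≈ 10.8 dB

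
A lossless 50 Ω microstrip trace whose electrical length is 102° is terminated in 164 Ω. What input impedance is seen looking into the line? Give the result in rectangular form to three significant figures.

Z_in ≈ 15.9 + j9.6 Ω

tan(βl) = tan(102°) = -4.7
Z_in = Z_0·(Z_L + jZ_0·tanβl)/(Z_0 + jZ_L·tanβl)
     = 50·(164 − j235)/(50 − j772)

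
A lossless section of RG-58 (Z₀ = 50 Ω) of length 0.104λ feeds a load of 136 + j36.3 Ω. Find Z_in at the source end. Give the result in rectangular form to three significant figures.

βl = 2π × 0.104 = 37.4°
tan(βl) = tan(37.4°) = 0.766
Z_in = Z_0·(Z_L + jZ_0·tanβl)/(Z_0 + jZ_L·tanβl)
     = 50·(136 + j74.6)/(22.2 + j104)

Z_in ≈ 47.6 − j55.2 Ω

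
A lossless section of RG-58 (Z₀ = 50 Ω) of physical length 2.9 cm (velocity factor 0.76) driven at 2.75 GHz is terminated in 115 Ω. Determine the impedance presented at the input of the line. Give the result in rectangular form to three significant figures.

λ = v/f = 0.76·c / 2.75 GHz = 0.0829 m
βl = 2π·l/λ = 2π × 0.35 = 126°
tan(βl) = tan(126°) = -1.38
Z_in = Z_0·(Z_L + jZ_0·tanβl)/(Z_0 + jZ_L·tanβl)
     = 50·(115 − j69)/(50 − j159)

Z_in ≈ 30.2 + j26.7 Ω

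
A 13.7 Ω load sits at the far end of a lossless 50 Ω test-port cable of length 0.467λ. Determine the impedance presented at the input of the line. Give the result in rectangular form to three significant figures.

Z_in ≈ 14.3 − j9.7 Ω

βl = 2π × 0.467 = 168°
tan(βl) = tan(168°) = -0.21
Z_in = Z_0·(Z_L + jZ_0·tanβl)/(Z_0 + jZ_L·tanβl)
     = 50·(13.7 − j10.5)/(50 − j2.88)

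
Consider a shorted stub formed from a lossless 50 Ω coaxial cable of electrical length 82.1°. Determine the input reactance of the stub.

X_in ≈ 360 Ω (inductive)

tan(βl) = 7.21
For a shorted stub, Z_in = jZ_0·tan(βl)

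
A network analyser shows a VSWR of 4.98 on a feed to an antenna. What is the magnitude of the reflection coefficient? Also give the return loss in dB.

|Γ| ≈ 0.666; return loss ≈ 3.54 dB

|Γ| = (S − 1)/(S + 1) = (4.98 − 1)/(4.98 + 1) = 3.98/5.98
RL = −20·log₁₀|Γ| = −20·log₁₀(0.666)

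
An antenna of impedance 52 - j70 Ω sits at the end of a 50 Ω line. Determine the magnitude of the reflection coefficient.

Γ = (Z_L − Z_0)/(Z_L + Z_0) = (2 − j70)/(102 − j70)
|Γ| = 70/124

|Γ| ≈ 0.566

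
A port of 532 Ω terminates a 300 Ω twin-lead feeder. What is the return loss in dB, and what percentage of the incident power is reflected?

RL ≈ 11.1 dB; 7.78% of incident power reflected

Γ = (532 − 300)/(532 + 300) = 0.279
RL = −20·log₁₀(0.279) = 11.1 dB
P_refl/P_inc = |Γ|² = 0.0778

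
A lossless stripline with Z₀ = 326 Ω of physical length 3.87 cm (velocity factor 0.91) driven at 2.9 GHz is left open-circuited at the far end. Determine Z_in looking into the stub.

λ = v/f = 0.91·c / 2.9 GHz = 0.0941 m
βl = 2π·l/λ = 2π × 0.411 = 148°
tan(βl) = -0.625
For an open-circuited stub, Z_in = −jZ_0·cot(βl) = −jZ_0/tan(βl)

Z_in ≈ +j522 Ω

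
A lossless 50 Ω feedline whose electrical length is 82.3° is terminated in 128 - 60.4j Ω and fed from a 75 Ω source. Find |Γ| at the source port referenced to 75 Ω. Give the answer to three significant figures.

|Γ| ≈ 0.656

tan(βl) = 7.4
Z_in = Z_0·(Z_L + jZ_0·tanβl)/(Z_0 + jZ_L·tanβl) = 15.6 + j1.42 Ω
Γ_s = (Z_in − Z_s)/(Z_in + Z_s) = (-59.4 + j1.42)/(90.6 + j1.42), |Γ_s| = 0.656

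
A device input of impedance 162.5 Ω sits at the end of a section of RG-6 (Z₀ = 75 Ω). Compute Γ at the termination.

Γ = (Z_L − Z_0)/(Z_L + Z_0) = (162.5 − 75)/(162.5 + 75) = 87.5/237.5

Γ = 0.368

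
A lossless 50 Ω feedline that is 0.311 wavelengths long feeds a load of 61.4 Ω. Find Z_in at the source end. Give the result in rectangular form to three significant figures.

βl = 2π × 0.311 = 112°
tan(βl) = tan(112°) = -2.48
Z_in = Z_0·(Z_L + jZ_0·tanβl)/(Z_0 + jZ_L·tanβl)
     = 50·(61.4 − j124)/(50 − j152)

Z_in ≈ 42.7 + j6.13 Ω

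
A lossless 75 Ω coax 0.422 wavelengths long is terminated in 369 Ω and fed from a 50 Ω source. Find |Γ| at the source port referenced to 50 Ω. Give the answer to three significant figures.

βl = 2π × 0.422 = 152°
tan(βl) = -0.534
Z_in = Z_0·(Z_L + jZ_0·tanβl)/(Z_0 + jZ_L·tanβl) = 60.1 + j118 Ω
Γ_s = (Z_in − Z_s)/(Z_in + Z_s) = (10.1 + j118)/(110 + j118), |Γ_s| = 0.733

|Γ| ≈ 0.733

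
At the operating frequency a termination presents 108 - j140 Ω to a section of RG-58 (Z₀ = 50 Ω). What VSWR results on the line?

Γ = (Z_L − Z_0)/(Z_L + Z_0) = (58 − j140)/(158 − j140)
|Γ| = 152/211 = 0.718
VSWR = (1 + |Γ|)/(1 − |Γ|) = 1.72/0.282

VSWR ≈ 6.09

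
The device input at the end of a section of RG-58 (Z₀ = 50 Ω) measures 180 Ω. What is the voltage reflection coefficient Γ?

Γ = 0.565

Γ = (Z_L − Z_0)/(Z_L + Z_0) = (180 − 50)/(180 + 50) = 130/230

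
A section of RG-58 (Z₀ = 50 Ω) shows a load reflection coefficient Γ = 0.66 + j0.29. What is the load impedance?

Z_L = Z_0·(1 + Γ)/(1 − Γ) = 50·(1.66 + j0.29)/(0.34 − j0.29)

Z_L ≈ 120 + j145 Ω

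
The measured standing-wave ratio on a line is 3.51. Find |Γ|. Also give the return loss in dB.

|Γ| = (S − 1)/(S + 1) = (3.51 − 1)/(3.51 + 1) = 2.51/4.51
RL = −20·log₁₀|Γ| = −20·log₁₀(0.557)

|Γ| ≈ 0.557; return loss ≈ 5.09 dB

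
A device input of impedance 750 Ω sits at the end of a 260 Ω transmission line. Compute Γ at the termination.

Γ = (Z_L − Z_0)/(Z_L + Z_0) = (750 − 260)/(750 + 260) = 490/1010

Γ = 0.485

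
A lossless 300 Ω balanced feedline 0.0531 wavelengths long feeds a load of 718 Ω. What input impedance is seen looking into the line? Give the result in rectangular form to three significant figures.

βl = 2π × 0.0531 = 19.1°
tan(βl) = tan(19.1°) = 0.347
Z_in = Z_0·(Z_L + jZ_0·tanβl)/(Z_0 + jZ_L·tanβl)
     = 300·(718 + j104)/(300 + j249)

Z_in ≈ 476 − j291 Ω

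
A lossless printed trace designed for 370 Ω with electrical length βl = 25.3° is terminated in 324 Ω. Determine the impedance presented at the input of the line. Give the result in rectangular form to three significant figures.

Z_in ≈ 338 + j34.8 Ω

tan(βl) = tan(25.3°) = 0.473
Z_in = Z_0·(Z_L + jZ_0·tanβl)/(Z_0 + jZ_L·tanβl)
     = 370·(324 + j175)/(370 + j153)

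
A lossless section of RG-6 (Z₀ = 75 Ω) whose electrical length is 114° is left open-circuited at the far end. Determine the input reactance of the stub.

X_in ≈ 33.4 Ω (inductive)

tan(βl) = -2.25
For an open-circuited stub, Z_in = −jZ_0·cot(βl) = −jZ_0/tan(βl)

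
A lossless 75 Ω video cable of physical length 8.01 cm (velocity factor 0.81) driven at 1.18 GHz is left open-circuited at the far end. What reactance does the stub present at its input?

λ = v/f = 0.81·c / 1.18 GHz = 0.206 m
βl = 2π·l/λ = 2π × 0.389 = 140°
tan(βl) = -0.838
For an open-circuited stub, Z_in = −jZ_0·cot(βl) = −jZ_0/tan(βl)

X_in ≈ 89.5 Ω (inductive)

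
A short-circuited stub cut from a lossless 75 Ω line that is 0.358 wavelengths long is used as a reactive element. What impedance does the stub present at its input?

Z_in ≈ −j93 Ω

βl = 2π × 0.358 = 129°
tan(βl) = -1.24
For a short-circuited stub, Z_in = jZ_0·tan(βl)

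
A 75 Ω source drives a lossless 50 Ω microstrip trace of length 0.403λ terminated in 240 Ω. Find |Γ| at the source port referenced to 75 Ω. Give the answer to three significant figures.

|Γ| ≈ 0.639

βl = 2π × 0.403 = 145°
tan(βl) = -0.698
Z_in = Z_0·(Z_L + jZ_0·tanβl)/(Z_0 + jZ_L·tanβl) = 29.2 + j62.9 Ω
Γ_s = (Z_in − Z_s)/(Z_in + Z_s) = (-45.8 + j62.9)/(104 + j62.9), |Γ_s| = 0.639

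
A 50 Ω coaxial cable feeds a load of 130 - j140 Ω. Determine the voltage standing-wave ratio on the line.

Γ = (Z_L − Z_0)/(Z_L + Z_0) = (80 − j140)/(180 − j140)
|Γ| = 161/228 = 0.707
VSWR = (1 + |Γ|)/(1 − |Γ|) = 1.71/0.293

VSWR ≈ 5.83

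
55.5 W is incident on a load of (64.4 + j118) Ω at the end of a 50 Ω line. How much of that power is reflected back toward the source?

P_reflected ≈ 29 W

|Γ| = |(14.4 + j118)/(114.4 + j118)| = 0.723
|Γ|² = 0.523
P_refl = |Γ|²·P_inc = 29 W, P_del = (1 − |Γ|²)·P_inc = 26.5 W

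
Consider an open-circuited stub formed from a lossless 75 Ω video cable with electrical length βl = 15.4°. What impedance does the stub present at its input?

tan(βl) = 0.275
For an open-circuited stub, Z_in = −jZ_0·cot(βl) = −jZ_0/tan(βl)

Z_in ≈ −j272 Ω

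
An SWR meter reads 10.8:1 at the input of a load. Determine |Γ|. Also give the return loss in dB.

|Γ| = (S − 1)/(S + 1) = (10.8 − 1)/(10.8 + 1) = 9.8/11.8
RL = −20·log₁₀|Γ| = −20·log₁₀(0.831)

|Γ| ≈ 0.831; return loss ≈ 1.61 dB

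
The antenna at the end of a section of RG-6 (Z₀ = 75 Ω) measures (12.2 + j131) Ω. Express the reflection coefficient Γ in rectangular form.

Γ = (Z_L − Z_0)/(Z_L + Z_0) = (-62.8 + j131)/(87.2 + j131)

Γ ≈ 0.472 + j0.793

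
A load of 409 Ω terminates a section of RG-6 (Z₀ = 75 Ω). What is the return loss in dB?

Γ = (409 − 75)/(409 + 75) = 0.69
RL = −20·log₁₀|Γ| = −20·log₁₀(0.69)

RL ≈ 3.22 dB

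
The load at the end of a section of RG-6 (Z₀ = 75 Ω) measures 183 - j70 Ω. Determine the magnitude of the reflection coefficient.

|Γ| ≈ 0.481

Γ = (Z_L − Z_0)/(Z_L + Z_0) = (108 − j70)/(258 − j70)
|Γ| = 129/267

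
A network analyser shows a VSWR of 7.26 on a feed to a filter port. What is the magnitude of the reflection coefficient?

|Γ| = (S − 1)/(S + 1) = (7.26 − 1)/(7.26 + 1) = 6.26/8.26

|Γ| ≈ 0.758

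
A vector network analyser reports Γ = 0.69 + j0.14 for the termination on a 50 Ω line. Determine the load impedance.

Z_L = Z_0·(1 + Γ)/(1 − Γ) = 50·(1.69 + j0.14)/(0.31 − j0.14)

Z_L ≈ 218 + j121 Ω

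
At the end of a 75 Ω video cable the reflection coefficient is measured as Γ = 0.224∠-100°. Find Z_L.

Z_L = Z_0·(1 + Γ)/(1 − Γ) = 75·(0.961 − j0.221)/(1.04 + j0.221)

Z_L ≈ 63.2 − j29.3 Ω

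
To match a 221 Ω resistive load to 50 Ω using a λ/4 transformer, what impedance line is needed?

Z_qwt ≈ 105 Ω

Z_qwt = √(Z_0·R_L) = √(50 × 221) = √11050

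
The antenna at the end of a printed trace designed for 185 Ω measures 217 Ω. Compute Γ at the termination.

Γ = 0.0796

Γ = (Z_L − Z_0)/(Z_L + Z_0) = (217 − 185)/(217 + 185) = 32/402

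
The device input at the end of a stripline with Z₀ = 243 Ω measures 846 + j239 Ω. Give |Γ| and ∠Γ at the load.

Γ ≈ 0.582 ∠ 9.24°

Γ = (Z_L − Z_0)/(Z_L + Z_0) = (603 + j239)/(1089 + j239)
|Γ| = 649/1110 = 0.582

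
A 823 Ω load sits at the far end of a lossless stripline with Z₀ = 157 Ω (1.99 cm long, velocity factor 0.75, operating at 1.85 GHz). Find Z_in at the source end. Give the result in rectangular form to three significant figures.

λ = v/f = 0.75·c / 1.85 GHz = 0.122 m
βl = 2π·l/λ = 2π × 0.164 = 58.9°
tan(βl) = tan(58.9°) = 1.66
Z_in = Z_0·(Z_L + jZ_0·tanβl)/(Z_0 + jZ_L·tanβl)
     = 157·(823 + j260)/(157 + j1360)

Z_in ≈ 40.3 − j90.1 Ω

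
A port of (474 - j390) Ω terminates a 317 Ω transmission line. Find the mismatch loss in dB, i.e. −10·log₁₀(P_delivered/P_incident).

mismatch loss ≈ 1.12 dB

Γ = (157 − j390)/(791 − j390), |Γ| = 0.477
|Γ|² = 0.227, so P_del/P_inc = 1 − |Γ|² = 0.773
ML = −10·log₁₀(1 − |Γ|²)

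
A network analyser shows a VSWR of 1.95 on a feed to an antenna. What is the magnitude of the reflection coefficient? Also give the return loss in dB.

|Γ| = (S − 1)/(S + 1) = (1.95 − 1)/(1.95 + 1) = 0.95/2.95
RL = −20·log₁₀|Γ| = −20·log₁₀(0.322)

|Γ| ≈ 0.322; return loss ≈ 9.84 dB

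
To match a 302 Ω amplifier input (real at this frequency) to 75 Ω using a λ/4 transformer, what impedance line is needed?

Z_qwt ≈ 150 Ω

Z_qwt = √(Z_0·R_L) = √(75 × 302) = √22650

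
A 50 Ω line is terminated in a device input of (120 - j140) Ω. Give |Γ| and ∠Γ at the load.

Γ = (Z_L − Z_0)/(Z_L + Z_0) = (70 − j140)/(170 − j140)
|Γ| = 157/220 = 0.711

Γ ≈ 0.711 ∠ -24°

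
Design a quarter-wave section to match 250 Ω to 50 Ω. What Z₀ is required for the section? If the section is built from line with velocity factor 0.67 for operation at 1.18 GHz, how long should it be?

Z_qwt ≈ 112 Ω; length ≈ 4.26 cm

Z_qwt = √(Z_0·R_L) = √(50 × 250) = √12500
λ = 0.67·c/f = 0.17 m, so l = λ/4 = 0.0426 m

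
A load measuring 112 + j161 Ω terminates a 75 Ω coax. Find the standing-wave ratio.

VSWR ≈ 5.05

Γ = (Z_L − Z_0)/(Z_L + Z_0) = (37 + j161)/(187 + j161)
|Γ| = 165/247 = 0.669
VSWR = (1 + |Γ|)/(1 − |Γ|) = 1.67/0.331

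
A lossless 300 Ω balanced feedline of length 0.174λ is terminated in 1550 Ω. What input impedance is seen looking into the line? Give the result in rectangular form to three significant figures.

βl = 2π × 0.174 = 62.6°
tan(βl) = tan(62.6°) = 1.93
Z_in = Z_0·(Z_L + jZ_0·tanβl)/(Z_0 + jZ_L·tanβl)
     = 300·(1550 + j580)/(300 + j3000)

Z_in ≈ 72.9 − j148 Ω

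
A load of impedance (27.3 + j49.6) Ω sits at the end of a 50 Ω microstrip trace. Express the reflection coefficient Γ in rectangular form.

Γ = (Z_L − Z_0)/(Z_L + Z_0) = (-22.7 + j49.6)/(77.3 + j49.6)

Γ ≈ 0.0836 + j0.588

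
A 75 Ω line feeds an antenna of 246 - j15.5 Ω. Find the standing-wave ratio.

Γ = (Z_L − Z_0)/(Z_L + Z_0) = (171 − j15.5)/(321 − j15.5)
|Γ| = 172/321 = 0.534
VSWR = (1 + |Γ|)/(1 − |Γ|) = 1.53/0.466

VSWR ≈ 3.29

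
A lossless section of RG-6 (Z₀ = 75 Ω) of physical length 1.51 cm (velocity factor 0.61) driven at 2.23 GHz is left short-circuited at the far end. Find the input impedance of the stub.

Z_in ≈ +j170 Ω

λ = v/f = 0.61·c / 2.23 GHz = 0.0821 m
βl = 2π·l/λ = 2π × 0.184 = 66.2°
tan(βl) = 2.27
For a short-circuited stub, Z_in = jZ_0·tan(βl)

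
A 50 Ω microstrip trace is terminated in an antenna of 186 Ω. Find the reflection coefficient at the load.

Γ = (Z_L − Z_0)/(Z_L + Z_0) = (186 − 50)/(186 + 50) = 136/236

Γ = 0.576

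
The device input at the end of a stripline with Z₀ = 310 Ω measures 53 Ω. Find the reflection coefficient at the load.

Γ = -0.708

Γ = (Z_L − Z_0)/(Z_L + Z_0) = (53 − 310)/(53 + 310) = -257/363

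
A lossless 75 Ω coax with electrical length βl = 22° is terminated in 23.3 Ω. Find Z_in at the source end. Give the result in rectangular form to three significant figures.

tan(βl) = tan(22°) = 0.404
Z_in = Z_0·(Z_L + jZ_0·tanβl)/(Z_0 + jZ_L·tanβl)
     = 75·(23.3 + j30.3)/(75 + j9.41)

Z_in ≈ 26.7 + j27 Ω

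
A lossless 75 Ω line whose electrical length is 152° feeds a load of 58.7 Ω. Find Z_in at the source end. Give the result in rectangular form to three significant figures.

tan(βl) = tan(152°) = -0.532
Z_in = Z_0·(Z_L + jZ_0·tanβl)/(Z_0 + jZ_L·tanβl)
     = 75·(58.7 − j39.9)/(75 − j31.2)

Z_in ≈ 64.2 − j13.2 Ω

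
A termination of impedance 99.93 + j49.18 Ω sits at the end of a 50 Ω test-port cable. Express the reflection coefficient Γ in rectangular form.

Γ ≈ 0.398 + j0.198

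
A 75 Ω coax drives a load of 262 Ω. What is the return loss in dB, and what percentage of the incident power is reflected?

Γ = (262 − 75)/(262 + 75) = 0.555
RL = −20·log₁₀(0.555) = 5.12 dB
P_refl/P_inc = |Γ|² = 0.308

RL ≈ 5.12 dB; 30.8% of incident power reflected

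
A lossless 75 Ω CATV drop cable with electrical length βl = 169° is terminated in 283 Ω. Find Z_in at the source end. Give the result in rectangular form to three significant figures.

tan(βl) = tan(169°) = -0.194
Z_in = Z_0·(Z_L + jZ_0·tanβl)/(Z_0 + jZ_L·tanβl)
     = 75·(283 − j14.6)/(75 − j55)

Z_in ≈ 191 + j125 Ω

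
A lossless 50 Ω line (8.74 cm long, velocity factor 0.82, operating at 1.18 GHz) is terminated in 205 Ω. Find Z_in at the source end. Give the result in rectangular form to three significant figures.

Z_in ≈ 43.3 + j70.9 Ω

λ = v/f = 0.82·c / 1.18 GHz = 0.208 m
βl = 2π·l/λ = 2π × 0.419 = 151°
tan(βl) = tan(151°) = -0.556
Z_in = Z_0·(Z_L + jZ_0·tanβl)/(Z_0 + jZ_L·tanβl)
     = 50·(205 − j27.8)/(50 − j114)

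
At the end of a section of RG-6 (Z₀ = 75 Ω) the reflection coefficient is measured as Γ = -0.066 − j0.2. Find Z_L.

Z_L = Z_0·(1 + Γ)/(1 − Γ) = 75·(0.934 − j0.2)/(1.07 + j0.2)

Z_L ≈ 60.9 − j25.5 Ω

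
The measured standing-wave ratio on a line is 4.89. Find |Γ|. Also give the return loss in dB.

|Γ| ≈ 0.66; return loss ≈ 3.6 dB

|Γ| = (S − 1)/(S + 1) = (4.89 − 1)/(4.89 + 1) = 3.89/5.89
RL = −20·log₁₀|Γ| = −20·log₁₀(0.66)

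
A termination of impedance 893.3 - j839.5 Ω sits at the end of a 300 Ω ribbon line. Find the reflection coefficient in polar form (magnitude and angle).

Γ = (Z_L − Z_0)/(Z_L + Z_0) = (593.3 − j839.5)/(1193 − j839.5)
|Γ| = 1030/1460 = 0.705

Γ ≈ 0.705 ∠ -19.6°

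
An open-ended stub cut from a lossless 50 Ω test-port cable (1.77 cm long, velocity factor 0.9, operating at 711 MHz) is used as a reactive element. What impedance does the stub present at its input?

λ = v/f = 0.9·c / 711 MHz = 0.38 m
βl = 2π·l/λ = 2π × 0.0466 = 16.8°
tan(βl) = 0.302
For an open-ended stub, Z_in = −jZ_0·cot(βl) = −jZ_0/tan(βl)

Z_in ≈ −j166 Ω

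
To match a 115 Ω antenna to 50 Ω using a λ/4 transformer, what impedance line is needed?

Z_qwt ≈ 75.8 Ω

Z_qwt = √(Z_0·R_L) = √(50 × 115) = √5750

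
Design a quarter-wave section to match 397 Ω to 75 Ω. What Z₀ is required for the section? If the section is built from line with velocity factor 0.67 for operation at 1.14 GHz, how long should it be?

Z_qwt ≈ 173 Ω; length ≈ 4.41 cm

Z_qwt = √(Z_0·R_L) = √(75 × 397) = √29780
λ = 0.67·c/f = 0.176 m, so l = λ/4 = 0.0441 m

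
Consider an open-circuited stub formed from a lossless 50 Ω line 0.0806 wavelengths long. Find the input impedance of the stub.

βl = 2π × 0.0806 = 29°
tan(βl) = 0.555
For an open-circuited stub, Z_in = −jZ_0·cot(βl) = −jZ_0/tan(βl)

Z_in ≈ −j90.1 Ω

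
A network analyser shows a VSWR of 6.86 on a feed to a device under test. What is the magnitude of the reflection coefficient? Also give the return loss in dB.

|Γ| ≈ 0.746; return loss ≈ 2.55 dB

|Γ| = (S − 1)/(S + 1) = (6.86 − 1)/(6.86 + 1) = 5.86/7.86
RL = −20·log₁₀|Γ| = −20·log₁₀(0.746)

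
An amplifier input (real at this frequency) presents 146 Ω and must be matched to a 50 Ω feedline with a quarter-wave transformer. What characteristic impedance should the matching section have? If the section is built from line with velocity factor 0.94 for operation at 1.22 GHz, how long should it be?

Z_qwt = √(Z_0·R_L) = √(50 × 146) = √7300
λ = 0.94·c/f = 0.231 m, so l = λ/4 = 0.0578 m

Z_qwt ≈ 85.4 Ω; length ≈ 5.78 cm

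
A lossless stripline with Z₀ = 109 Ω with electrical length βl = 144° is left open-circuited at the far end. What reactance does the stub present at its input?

X_in ≈ 150 Ω (inductive)

tan(βl) = -0.727
For an open-circuited stub, Z_in = −jZ_0·cot(βl) = −jZ_0/tan(βl)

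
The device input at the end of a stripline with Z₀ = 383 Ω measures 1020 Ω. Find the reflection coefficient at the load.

Γ = 0.454

Γ = (Z_L − Z_0)/(Z_L + Z_0) = (1020 − 383)/(1020 + 383) = 637/1403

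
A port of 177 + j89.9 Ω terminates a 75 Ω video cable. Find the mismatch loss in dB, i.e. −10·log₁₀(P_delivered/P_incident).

Γ = (102 + j89.9)/(252 + j89.9), |Γ| = 0.508
|Γ|² = 0.258, so P_del/P_inc = 1 − |Γ|² = 0.742
ML = −10·log₁₀(1 − |Γ|²)

mismatch loss ≈ 1.3 dB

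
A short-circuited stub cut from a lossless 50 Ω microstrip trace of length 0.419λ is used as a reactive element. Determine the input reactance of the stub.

X_in ≈ -27.9 Ω (capacitive)

βl = 2π × 0.419 = 151°
tan(βl) = -0.558
For a short-circuited stub, Z_in = jZ_0·tan(βl)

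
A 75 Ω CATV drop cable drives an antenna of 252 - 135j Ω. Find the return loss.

Γ = (177 − j135)/(327 − j135), |Γ| = 0.629
RL = −20·log₁₀|Γ| = −20·log₁₀(0.629)

RL ≈ 4.02 dB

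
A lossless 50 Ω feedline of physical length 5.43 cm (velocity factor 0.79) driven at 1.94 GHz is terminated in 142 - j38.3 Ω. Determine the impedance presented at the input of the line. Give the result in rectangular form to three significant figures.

Z_in ≈ 101 + j66.7 Ω

λ = v/f = 0.79·c / 1.94 GHz = 0.122 m
βl = 2π·l/λ = 2π × 0.444 = 160°
tan(βl) = tan(160°) = -0.364
Z_in = Z_0·(Z_L + jZ_0·tanβl)/(Z_0 + jZ_L·tanβl)
     = 50·(142 − j56.5)/(36.1 − j51.6)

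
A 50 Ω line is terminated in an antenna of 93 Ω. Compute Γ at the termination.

Γ = 0.301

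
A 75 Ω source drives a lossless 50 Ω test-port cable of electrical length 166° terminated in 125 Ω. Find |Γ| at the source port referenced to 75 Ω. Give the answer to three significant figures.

|Γ| ≈ 0.291

tan(βl) = -0.249
Z_in = Z_0·(Z_L + jZ_0·tanβl)/(Z_0 + jZ_L·tanβl) = 95.6 + j47.1 Ω
Γ_s = (Z_in − Z_s)/(Z_in + Z_s) = (20.6 + j47.1)/(171 + j47.1), |Γ_s| = 0.291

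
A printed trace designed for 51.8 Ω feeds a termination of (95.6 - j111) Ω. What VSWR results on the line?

VSWR ≈ 4.66

Γ = (Z_L − Z_0)/(Z_L + Z_0) = (43.8 − j111)/(147.4 − j111)
|Γ| = 119/185 = 0.647
VSWR = (1 + |Γ|)/(1 − |Γ|) = 1.65/0.353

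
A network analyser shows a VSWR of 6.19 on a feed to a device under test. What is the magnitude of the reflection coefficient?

|Γ| = (S − 1)/(S + 1) = (6.19 − 1)/(6.19 + 1) = 5.19/7.19

|Γ| ≈ 0.722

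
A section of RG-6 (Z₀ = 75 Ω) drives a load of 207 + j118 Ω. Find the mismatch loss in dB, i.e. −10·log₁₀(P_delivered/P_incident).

Γ = (132 + j118)/(282 + j118), |Γ| = 0.579
|Γ|² = 0.335, so P_del/P_inc = 1 − |Γ|² = 0.665
ML = −10·log₁₀(1 − |Γ|²)

mismatch loss ≈ 1.77 dB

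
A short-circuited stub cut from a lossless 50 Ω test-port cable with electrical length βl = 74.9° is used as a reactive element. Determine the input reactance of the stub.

tan(βl) = 3.71
For a short-circuited stub, Z_in = jZ_0·tan(βl)

X_in ≈ 185 Ω (inductive)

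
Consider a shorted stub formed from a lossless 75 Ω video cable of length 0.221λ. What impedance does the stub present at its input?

βl = 2π × 0.221 = 79.6°
tan(βl) = 5.43
For a shorted stub, Z_in = jZ_0·tan(βl)

Z_in ≈ +j407 Ω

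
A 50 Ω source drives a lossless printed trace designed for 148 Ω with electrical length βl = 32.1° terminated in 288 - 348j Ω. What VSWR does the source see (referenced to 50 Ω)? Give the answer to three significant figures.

VSWR ≈ 8.2

tan(βl) = 0.627
Z_in = Z_0·(Z_L + jZ_0·tanβl)/(Z_0 + jZ_L·tanβl) = 52.7 − j129 Ω
Γ_s = (Z_in − Z_s)/(Z_in + Z_s) = (2.7 − j129)/(103 − j129), |Γ_s| = 0.783
VSWR = (1 + |Γ_s|)/(1 − |Γ_s|)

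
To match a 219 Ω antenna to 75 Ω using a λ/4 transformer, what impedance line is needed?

Z_qwt ≈ 128 Ω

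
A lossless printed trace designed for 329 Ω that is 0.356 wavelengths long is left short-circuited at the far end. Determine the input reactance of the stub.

X_in ≈ -419 Ω (capacitive)

βl = 2π × 0.356 = 128°
tan(βl) = -1.27
For a short-circuited stub, Z_in = jZ_0·tan(βl)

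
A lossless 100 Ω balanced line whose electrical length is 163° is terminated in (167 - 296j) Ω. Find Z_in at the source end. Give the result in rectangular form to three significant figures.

tan(βl) = tan(163°) = -0.306
Z_in = Z_0·(Z_L + jZ_0·tanβl)/(Z_0 + jZ_L·tanβl)
     = 100·(167 − j327)/(9.5 − j51.1)

Z_in ≈ 677 + j201 Ω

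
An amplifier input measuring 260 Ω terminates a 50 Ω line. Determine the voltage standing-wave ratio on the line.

VSWR ≈ 5.2

Γ = (260 − 50)/(260 + 50) = 0.677
VSWR = (1 + 0.677)/(1 − 0.677)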